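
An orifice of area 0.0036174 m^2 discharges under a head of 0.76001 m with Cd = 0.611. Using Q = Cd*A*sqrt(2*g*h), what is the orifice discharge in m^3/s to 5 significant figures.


Q = 0.611 * 0.0036174 * sqrt(2*9.81*0.76001) = 0.0085349 m^3/s
Therefore the orifice discharge = 0.0085349 m^3/s.


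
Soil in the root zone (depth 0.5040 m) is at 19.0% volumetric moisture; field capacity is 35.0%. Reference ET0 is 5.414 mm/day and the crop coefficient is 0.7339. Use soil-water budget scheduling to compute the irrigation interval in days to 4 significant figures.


Approach: apply soil-water budget scheduling, SMD = (FC-theta)/100*depth*1000; ETc = ET0*Kc; interval = SMD/ETc.
Step 1 — soil moisture deficit:
  SMD = (35.0 - 19.0)/100 * 0.5040 * 1000 = 80.6400 mm
Step 2 — daily crop ET (ETc = ET0*Kc):
  ETc = 5.414 * 0.7339 = 3.97333 mm/day
Step 3 — irrigation interval (SMD/ETc):
  interval = 80.6400 / 3.97333 = 20.30 days
Therefore the irrigation interval = 20.30 days.


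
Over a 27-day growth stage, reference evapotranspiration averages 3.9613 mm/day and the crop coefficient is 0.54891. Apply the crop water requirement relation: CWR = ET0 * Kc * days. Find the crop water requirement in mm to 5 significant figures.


CWR = 3.9613 * 0.54891 * 27 = 58.709 mm
Therefore the crop water requirement = 58.709 mm.


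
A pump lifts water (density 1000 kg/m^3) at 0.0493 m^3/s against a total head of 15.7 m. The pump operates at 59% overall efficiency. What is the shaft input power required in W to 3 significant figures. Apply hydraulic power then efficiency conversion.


Approach: apply hydraulic power then efficiency conversion, P = rho*g*Q*H; P_in = P/eta.
Step 1 — hydraulic power (P = rho*g*Q*H):
  P = 1000 * 9.81 * 0.0493 * 15.7 = 7593.0 W
Step 2 — input power: P_in = P/eta = 7593.0 / 0.59 = 12900 W
Therefore the shaft input power required = 12900 W.


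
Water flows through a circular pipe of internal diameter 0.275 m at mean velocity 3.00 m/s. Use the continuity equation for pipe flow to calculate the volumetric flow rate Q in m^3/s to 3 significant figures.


Approach: apply the continuity equation for pipe flow, Q = A * v with A = pi*(D/2)^2.
A = pi*(0.275/2)^2 = 0.059396 m^2
Q = 0.059396 * 3.00 = 0.178 m^3/s
Therefore the volumetric flow rate Q = 0.178 m^3/s.


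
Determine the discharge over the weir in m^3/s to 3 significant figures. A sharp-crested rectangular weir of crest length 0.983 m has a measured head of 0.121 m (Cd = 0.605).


Approach: apply the rectangular weir equation, Q = (2/3)*Cd*L*sqrt(2g)*H^1.5.
Q = (2/3)*0.605*0.983*sqrt(2*9.81)*0.121^1.5 = 0.0739 m^3/s
Therefore the discharge over the weir = 0.0739 m^3/s.


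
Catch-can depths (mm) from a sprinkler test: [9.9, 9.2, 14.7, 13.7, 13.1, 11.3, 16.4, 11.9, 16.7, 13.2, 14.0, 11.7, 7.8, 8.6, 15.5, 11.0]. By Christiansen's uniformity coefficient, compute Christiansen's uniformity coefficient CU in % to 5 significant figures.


Approach: apply Christiansen's uniformity coefficient, CU = (1 - mean_abs_deviation/mean)*100.
mean = 12.41875 mm
mean |d_i - mean| = 2.243750 mm
CU = (1 - 2.243750/12.41875)*100 = 81.933 %
Therefore Christiansen's uniformity coefficient CU = 81.933 %.


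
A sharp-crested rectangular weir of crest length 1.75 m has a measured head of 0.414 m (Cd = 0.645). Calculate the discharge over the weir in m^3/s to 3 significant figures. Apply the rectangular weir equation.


Approach: apply the rectangular weir equation, Q = (2/3)*Cd*L*sqrt(2g)*H^1.5.
Q = (2/3)*0.645*1.75*sqrt(2*9.81)*0.414^1.5 = 0.888 m^3/s
Therefore the discharge over the weir = 0.888 m^3/s.


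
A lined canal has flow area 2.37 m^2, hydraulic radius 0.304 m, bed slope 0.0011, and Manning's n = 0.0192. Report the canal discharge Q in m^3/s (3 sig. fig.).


Approach: apply Manning's equation, Q = (1/n)*A*R^(2/3)*S^(1/2).
Q = (1/0.0192) * 2.37 * 0.304^(2/3) * 0.0011^(1/2) = 1.85 m^3/s
Therefore the canal discharge Q = 1.85 m^3/s.


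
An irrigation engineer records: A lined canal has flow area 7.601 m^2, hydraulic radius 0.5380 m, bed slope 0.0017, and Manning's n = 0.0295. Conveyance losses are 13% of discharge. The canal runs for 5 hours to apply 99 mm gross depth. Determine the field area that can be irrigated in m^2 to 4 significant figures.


Approach: apply Manning's equation with a conveyance and depth budget, Q = (1/n)*A*R^(2/3)*S^(1/2); Q_field = Q*(1-loss); Area = Q_field*t/(d/1000).
Step 1 — canal discharge (Manning's equation):
  Q = (1/0.0295) * 7.601 * 0.5380^(2/3) * 0.0017^(1/2) = 7.02740 m^3/s
Step 2 — delivered flow: Q_field = 7.02740*(1 - 13/100) = 6.11384 m^3/s
Step 3 — volume delivered: V = 6.11384 * 5*3600 = 110049 m^3
Step 4 — area served: A = V / (depth/1000) = 110049 / 0.099 = 1112000 m^2
Therefore the field area that can be irrigated = 1112000 m^2.


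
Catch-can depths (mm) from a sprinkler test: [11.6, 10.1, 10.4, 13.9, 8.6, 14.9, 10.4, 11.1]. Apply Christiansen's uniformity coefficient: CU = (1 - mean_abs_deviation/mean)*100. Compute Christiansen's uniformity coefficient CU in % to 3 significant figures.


mean = 11.375 mm
mean |d_i - mean| = 1.5688 mm
CU = (1 - 1.5688/11.375)*100 = 86.2 %
Therefore Christiansen's uniformity coefficient CU = 86.2 %.


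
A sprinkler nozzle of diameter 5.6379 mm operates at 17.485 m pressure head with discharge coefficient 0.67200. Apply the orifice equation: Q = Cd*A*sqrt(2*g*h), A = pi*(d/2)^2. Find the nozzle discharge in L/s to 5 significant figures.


A = pi*(5.6379e-3/2)^2 = 2.496460e-05 m^2
Q = 0.67200 * 2.496460e-05 * sqrt(2*9.81*17.485) * 1000 = 0.31073 L/s
Therefore the nozzle discharge = 0.31073 L/s.


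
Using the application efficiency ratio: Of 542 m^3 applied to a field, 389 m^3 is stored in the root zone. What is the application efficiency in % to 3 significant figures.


Approach: apply the application efficiency ratio, Ea = (stored/applied)*100.
Ea = (389/542)*100 = 71.8 %
Therefore the application efficiency = 71.8 %.


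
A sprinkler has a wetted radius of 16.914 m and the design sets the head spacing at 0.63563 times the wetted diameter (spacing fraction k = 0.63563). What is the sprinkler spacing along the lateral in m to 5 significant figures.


Approach: apply the sprinkler spacing rule (spacing as a fraction of wetted diameter), S = k*(2*R).
S = 0.63563 * (2 * 16.914) = 21.502 m
Therefore the sprinkler spacing along the lateral = 21.502 m.


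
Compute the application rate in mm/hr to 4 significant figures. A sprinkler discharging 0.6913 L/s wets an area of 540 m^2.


Approach: apply the application rate relation, rate = (Q/A)*3600.
rate = (0.6913 / 540) * 3600 = 4.609 mm/hr
Therefore the application rate = 4.609 mm/hr.


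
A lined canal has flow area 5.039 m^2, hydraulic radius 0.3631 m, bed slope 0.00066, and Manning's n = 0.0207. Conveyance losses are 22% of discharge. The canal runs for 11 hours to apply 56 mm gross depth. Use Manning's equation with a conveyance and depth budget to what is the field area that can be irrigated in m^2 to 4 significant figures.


Approach: apply Manning's equation with a conveyance and depth budget, Q = (1/n)*A*R^(2/3)*S^(1/2); Q_field = Q*(1-loss); Area = Q_field*t/(d/1000).
Step 1 — canal discharge (Manning's equation):
  Q = (1/0.0207) * 5.039 * 0.3631^(2/3) * 0.00066^(1/2) = 3.18295 m^3/s
Step 2 — delivered flow: Q_field = 3.18295*(1 - 22/100) = 2.48270 m^3/s
Step 3 — volume delivered: V = 2.48270 * 11*3600 = 98315.0 m^3
Step 4 — area served: A = V / (depth/1000) = 98315.0 / 0.056 = 1756000 m^2
Therefore the field area that can be irrigated = 1756000 m^2.


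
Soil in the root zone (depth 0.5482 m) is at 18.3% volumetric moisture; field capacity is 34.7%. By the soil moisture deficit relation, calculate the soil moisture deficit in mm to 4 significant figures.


Approach: apply the soil moisture deficit relation, SMD = (FC - theta)/100 * depth * 1000.
SMD = (34.7 - 18.3)/100 * 0.5482 * 1000 = 89.90 mm
Therefore the soil moisture deficit = 89.90 mm.


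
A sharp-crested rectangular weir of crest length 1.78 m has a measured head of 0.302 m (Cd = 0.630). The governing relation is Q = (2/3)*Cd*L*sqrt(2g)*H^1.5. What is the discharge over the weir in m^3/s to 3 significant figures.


Q = (2/3)*0.630*1.78*sqrt(2*9.81)*0.302^1.5 = 0.550 m^3/s
Therefore the discharge over the weir = 0.550 m^3/s.


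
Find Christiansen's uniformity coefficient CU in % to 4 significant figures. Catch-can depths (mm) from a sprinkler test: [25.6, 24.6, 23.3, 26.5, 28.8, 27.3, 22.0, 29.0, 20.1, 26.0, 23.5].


Approach: apply Christiansen's uniformity coefficient, CU = (1 - mean_abs_deviation/mean)*100.
mean = 25.1545 mm
mean |d_i - mean| = 2.23140 mm
CU = (1 - 2.23140/25.1545)*100 = 91.13 %
Therefore Christiansen's uniformity coefficient CU = 91.13 %.


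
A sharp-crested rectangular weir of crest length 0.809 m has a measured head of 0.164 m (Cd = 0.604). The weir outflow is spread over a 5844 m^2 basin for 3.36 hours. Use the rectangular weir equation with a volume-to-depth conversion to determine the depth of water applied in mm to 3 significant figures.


Approach: apply the rectangular weir equation with a volume-to-depth conversion, Q = (2/3)*Cd*L*sqrt(2g)*H^1.5; d = Q*t/A * 1000.
Step 1 — weir discharge:
  Q = (2/3)*0.604*0.809*sqrt(2*9.81)*0.164^1.5 = 0.095832 m^3/s
Step 2 — volume: V = 0.095832 * 3.36*3600 = 1159.2 m^3
Step 3 — depth: d = V/A * 1000 = 1159.2/5844 * 1000 = 198 mm
Therefore the depth of water applied = 198 mm.


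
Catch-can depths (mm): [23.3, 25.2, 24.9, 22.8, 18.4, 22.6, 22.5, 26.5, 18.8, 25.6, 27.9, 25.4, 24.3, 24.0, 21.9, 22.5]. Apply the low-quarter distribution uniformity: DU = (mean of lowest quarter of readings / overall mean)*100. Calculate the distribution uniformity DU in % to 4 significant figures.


sorted lowest 4 of 16: [18.4, 18.8, 21.9, 22.5] -> mean = 20.4000 mm
overall mean = 23.5375 mm
DU = (20.4000/23.5375)*100 = 86.67 %
Therefore the distribution uniformity DU = 86.67 %.


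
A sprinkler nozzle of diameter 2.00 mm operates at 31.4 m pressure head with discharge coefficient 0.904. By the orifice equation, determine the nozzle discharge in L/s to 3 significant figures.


Approach: apply the orifice equation, Q = Cd*A*sqrt(2*g*h), A = pi*(d/2)^2.
A = pi*(2.00e-3/2)^2 = 3.1416e-06 m^2
Q = 0.904 * 3.1416e-06 * sqrt(2*9.81*31.4) * 1000 = 0.0705 L/s
Therefore the nozzle discharge = 0.0705 L/s.


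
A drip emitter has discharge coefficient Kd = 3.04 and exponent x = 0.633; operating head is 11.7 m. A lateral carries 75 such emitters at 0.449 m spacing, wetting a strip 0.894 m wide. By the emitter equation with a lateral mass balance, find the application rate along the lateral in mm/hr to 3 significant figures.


Approach: apply the emitter equation with a lateral mass balance, q = Kd*h^x; Q = n*q; rate = Q/(n*spacing*width).
Step 1 — single emitter flow (q = Kd*h^x):
  q = 3.04 * 11.7^0.633 = 14.422 L/hr
Step 2 — total lateral flow: Q = 75 * 14.422 = 1081.7 L/hr
Step 3 — wetted area: A = 75 * 0.449 * 0.894 = 30.105 m^2
Step 4 — application rate: Q/A = 1081.7/30.105 = 35.9 mm/hr
Therefore the application rate along the lateral = 35.9 mm/hr.


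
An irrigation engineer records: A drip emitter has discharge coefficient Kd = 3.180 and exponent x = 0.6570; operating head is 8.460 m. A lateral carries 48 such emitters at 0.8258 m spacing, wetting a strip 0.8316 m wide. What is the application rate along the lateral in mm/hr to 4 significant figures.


Approach: apply the emitter equation with a lateral mass balance, q = Kd*h^x; Q = n*q; rate = Q/(n*spacing*width).
Step 1 — single emitter flow (q = Kd*h^x):
  q = 3.180 * 8.460^0.6570 = 12.9333 L/hr
Step 2 — total lateral flow: Q = 48 * 12.9333 = 620.799 L/hr
Step 3 — wetted area: A = 48 * 0.8258 * 0.8316 = 32.9633 m^2
Step 4 — application rate: Q/A = 620.799/32.9633 = 18.83 mm/hr
Therefore the application rate along the lateral = 18.83 mm/hr.


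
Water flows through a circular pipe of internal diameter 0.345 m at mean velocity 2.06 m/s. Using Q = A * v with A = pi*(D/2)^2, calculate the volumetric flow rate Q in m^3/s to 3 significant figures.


A = pi*(0.345/2)^2 = 0.093482 m^2
Q = 0.093482 * 2.06 = 0.193 m^3/s
Therefore the volumetric flow rate Q = 0.193 m^3/s.


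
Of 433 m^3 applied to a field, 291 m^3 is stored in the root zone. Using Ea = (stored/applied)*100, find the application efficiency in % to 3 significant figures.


Ea = (291/433)*100 = 67.2 %
Therefore the application efficiency = 67.2 %.


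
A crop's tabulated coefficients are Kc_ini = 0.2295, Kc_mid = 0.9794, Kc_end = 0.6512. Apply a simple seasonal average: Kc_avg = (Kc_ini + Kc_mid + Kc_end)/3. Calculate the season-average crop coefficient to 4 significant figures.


Kc_avg = (0.2295 + 0.9794 + 0.6512)/3 = 0.6200
Therefore the season-average crop coefficient = 0.6200.


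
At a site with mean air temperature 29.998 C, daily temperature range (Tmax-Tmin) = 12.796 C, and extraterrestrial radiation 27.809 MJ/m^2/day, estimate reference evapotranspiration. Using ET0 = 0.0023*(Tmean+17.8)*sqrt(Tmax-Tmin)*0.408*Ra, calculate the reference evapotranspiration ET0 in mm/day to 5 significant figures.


ET0 = 0.0023*(29.998+17.8)*sqrt(12.796)*0.408*27.809 = 4.4619 mm/day
Therefore the reference evapotranspiration ET0 = 4.4619 mm/day.


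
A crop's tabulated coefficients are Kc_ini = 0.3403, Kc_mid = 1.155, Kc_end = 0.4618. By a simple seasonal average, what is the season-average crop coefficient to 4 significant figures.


Approach: apply a simple seasonal average, Kc_avg = (Kc_ini + Kc_mid + Kc_end)/3.
Kc_avg = (0.3403 + 1.155 + 0.4618)/3 = 0.6524
Therefore the season-average crop coefficient = 0.6524.


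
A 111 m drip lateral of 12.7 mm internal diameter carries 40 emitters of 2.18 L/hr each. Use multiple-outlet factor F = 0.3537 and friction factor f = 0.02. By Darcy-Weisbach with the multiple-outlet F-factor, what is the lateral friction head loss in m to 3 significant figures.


Approach: apply Darcy-Weisbach with the multiple-outlet F-factor, Q = n*q/(3600*1000) m^3/s; v = Q/A; hf = F*f*(L/D)*(v^2/(2g)).
Q = 40*2.18/(3600*1000) = 2.4222e-05 m^3/s
A = pi*(12.7e-3/2)^2 = 1.2668e-04 m^2, so v = Q/A = 0.19121 m/s
hf = 0.3537*0.02*(111/0.0127)*(0.19121^2/(2*9.81)) = 0.115 m
Therefore the lateral friction head loss = 0.115 m.


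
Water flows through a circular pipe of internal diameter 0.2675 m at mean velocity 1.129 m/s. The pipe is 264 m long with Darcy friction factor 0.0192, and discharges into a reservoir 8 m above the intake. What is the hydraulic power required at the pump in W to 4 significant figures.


Approach: apply continuity + Darcy-Weisbach + hydraulic power, Q = A*v; hf = f*(L/D)*(v^2/(2g)); H = static + hf; P = rho*g*Q*H.
Step 1 — flow rate (continuity, Q = A*v):
  A = pi*(0.2675/2)^2 = 0.0562001 m^2
  Q = 0.0562001 * 1.129 = 0.0634500 m^3/s
Step 2 — friction head loss (Darcy-Weisbach):
  hf = 0.0192 * (264/0.2675) * (1.129^2 / (2*9.81))
  hf = 1.23103 m
Step 3 — total head: H = 8 + 1.23103 = 9.23103 m
Step 4 — hydraulic power (P = rho*g*Q*H):
  P = 1000 * 9.81 * 0.0634500 * 9.23103 = 5746 W
Therefore the hydraulic power required at the pump = 5746 W.


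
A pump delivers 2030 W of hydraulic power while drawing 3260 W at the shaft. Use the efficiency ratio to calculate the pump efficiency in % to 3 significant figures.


Approach: apply the efficiency ratio, eta = (P_out/P_in)*100.
eta = (2030 / 3260) * 100 = 62.3 %
Therefore the pump efficiency = 62.3 %.


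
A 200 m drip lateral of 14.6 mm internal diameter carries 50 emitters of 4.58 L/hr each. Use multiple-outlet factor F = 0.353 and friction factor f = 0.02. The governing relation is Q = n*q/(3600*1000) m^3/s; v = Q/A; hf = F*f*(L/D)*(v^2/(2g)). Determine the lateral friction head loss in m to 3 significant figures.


Q = 50*4.58/(3600*1000) = 6.3611e-05 m^3/s
A = pi*(14.6e-3/2)^2 = 1.6742e-04 m^2, so v = Q/A = 0.37996 m/s
hf = 0.353*0.02*(200/0.0146)*(0.37996^2/(2*9.81)) = 0.712 m
Therefore the lateral friction head loss = 0.712 m.


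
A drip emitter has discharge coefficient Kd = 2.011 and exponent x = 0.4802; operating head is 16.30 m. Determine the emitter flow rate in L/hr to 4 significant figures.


Approach: apply the emitter characteristic equation, q = Kd * h^x.
q = 2.011 * 16.30^0.4802 = 7.683 L/hr
Therefore the emitter flow rate = 7.683 L/hr.


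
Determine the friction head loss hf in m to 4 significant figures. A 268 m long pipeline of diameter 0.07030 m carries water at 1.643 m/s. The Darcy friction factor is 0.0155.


Approach: apply the Darcy-Weisbach equation, hf = f*(L/D)*(v^2/(2g)).
hf = 0.0155 * (268/0.07030) * (1.643^2 / (2*9.81))
hf = 8.130 m
Therefore the friction head loss hf = 8.130 m.


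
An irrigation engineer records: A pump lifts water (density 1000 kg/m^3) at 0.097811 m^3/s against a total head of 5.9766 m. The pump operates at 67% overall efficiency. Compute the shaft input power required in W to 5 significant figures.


Approach: apply hydraulic power then efficiency conversion, P = rho*g*Q*H; P_in = P/eta.
Step 1 — hydraulic power (P = rho*g*Q*H):
  P = 1000 * 9.81 * 0.097811 * 5.9766 = 5734.703 W
Step 2 — input power: P_in = P/eta = 5734.703 / 0.67 = 8559.3 W
Therefore the shaft input power required = 8559.3 W.


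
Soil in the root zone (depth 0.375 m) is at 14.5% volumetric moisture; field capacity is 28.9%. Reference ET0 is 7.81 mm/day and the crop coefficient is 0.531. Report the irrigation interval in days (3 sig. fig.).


Approach: apply soil-water budget scheduling, SMD = (FC-theta)/100*depth*1000; ETc = ET0*Kc; interval = SMD/ETc.
Step 1 — soil moisture deficit:
  SMD = (28.9 - 14.5)/100 * 0.375 * 1000 = 54.000 mm
Step 2 — daily crop ET (ETc = ET0*Kc):
  ETc = 7.81 * 0.531 = 4.1471 mm/day
Step 3 — irrigation interval (SMD/ETc):
  interval = 54.000 / 4.1471 = 13.0 days
Therefore the irrigation interval = 13.0 days.


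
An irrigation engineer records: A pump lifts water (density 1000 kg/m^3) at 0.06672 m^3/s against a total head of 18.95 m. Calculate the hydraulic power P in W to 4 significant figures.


Approach: apply the hydraulic power relation, P = rho*g*Q*H.
P = 1000 * 9.81 * 0.06672 * 18.95 = 12400 W
Therefore the hydraulic power P = 12400 W.


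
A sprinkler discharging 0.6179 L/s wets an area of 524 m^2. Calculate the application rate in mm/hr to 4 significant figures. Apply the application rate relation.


Approach: apply the application rate relation, rate = (Q/A)*3600.
rate = (0.6179 / 524) * 3600 = 4.245 mm/hr
Therefore the application rate = 4.245 mm/hr.


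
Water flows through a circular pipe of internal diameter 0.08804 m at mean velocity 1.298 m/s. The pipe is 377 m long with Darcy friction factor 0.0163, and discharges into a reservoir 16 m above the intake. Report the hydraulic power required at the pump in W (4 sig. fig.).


Approach: apply continuity + Darcy-Weisbach + hydraulic power, Q = A*v; hf = f*(L/D)*(v^2/(2g)); H = static + hf; P = rho*g*Q*H.
Step 1 — flow rate (continuity, Q = A*v):
  A = pi*(0.08804/2)^2 = 0.00608765 m^2
  Q = 0.00608765 * 1.298 = 0.00790177 m^3/s
Step 2 — friction head loss (Darcy-Weisbach):
  hf = 0.0163 * (377/0.08804) * (1.298^2 / (2*9.81))
  hf = 5.99376 m
Step 3 — total head: H = 16 + 5.99376 = 21.9938 m
Step 4 — hydraulic power (P = rho*g*Q*H):
  P = 1000 * 9.81 * 0.00790177 * 21.9938 = 1705 W
Therefore the hydraulic power required at the pump = 1705 W.


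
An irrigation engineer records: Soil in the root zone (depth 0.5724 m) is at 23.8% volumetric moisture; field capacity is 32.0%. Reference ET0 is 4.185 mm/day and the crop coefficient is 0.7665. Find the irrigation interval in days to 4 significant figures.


Approach: apply soil-water budget scheduling, SMD = (FC-theta)/100*depth*1000; ETc = ET0*Kc; interval = SMD/ETc.
Step 1 — soil moisture deficit:
  SMD = (32.0 - 23.8)/100 * 0.5724 * 1000 = 46.9368 mm
Step 2 — daily crop ET (ETc = ET0*Kc):
  ETc = 4.185 * 0.7665 = 3.20780 mm/day
Step 3 — irrigation interval (SMD/ETc):
  interval = 46.9368 / 3.20780 = 14.63 days
Therefore the irrigation interval = 14.63 days.


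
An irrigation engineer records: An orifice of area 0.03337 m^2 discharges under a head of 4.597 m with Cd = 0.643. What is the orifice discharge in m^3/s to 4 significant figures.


Approach: apply the orifice equation, Q = Cd*A*sqrt(2*g*h).
Q = 0.643 * 0.03337 * sqrt(2*9.81*4.597) = 0.2038 m^3/s
Therefore the orifice discharge = 0.2038 m^3/s.


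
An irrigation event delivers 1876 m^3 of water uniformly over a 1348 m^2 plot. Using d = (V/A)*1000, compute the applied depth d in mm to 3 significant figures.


d = (1876 / 1348) * 1000 = 1390 mm
Therefore the applied depth d = 1390 mm.


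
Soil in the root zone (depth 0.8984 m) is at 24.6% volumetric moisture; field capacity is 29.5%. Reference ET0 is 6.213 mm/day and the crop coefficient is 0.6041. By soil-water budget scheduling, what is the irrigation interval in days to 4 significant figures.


Approach: apply soil-water budget scheduling, SMD = (FC-theta)/100*depth*1000; ETc = ET0*Kc; interval = SMD/ETc.
Step 1 — soil moisture deficit:
  SMD = (29.5 - 24.6)/100 * 0.8984 * 1000 = 44.0216 mm
Step 2 — daily crop ET (ETc = ET0*Kc):
  ETc = 6.213 * 0.6041 = 3.75327 mm/day
Step 3 — irrigation interval (SMD/ETc):
  interval = 44.0216 / 3.75327 = 11.73 days
Therefore the irrigation interval = 11.73 days.


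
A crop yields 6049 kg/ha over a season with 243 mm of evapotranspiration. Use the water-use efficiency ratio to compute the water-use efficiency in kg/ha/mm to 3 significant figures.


Approach: apply the water-use efficiency ratio, WUE = yield/ET.
WUE = 6049 / 243 = 24.9 kg/ha/mm
Therefore the water-use efficiency = 24.9 kg/ha/mm.


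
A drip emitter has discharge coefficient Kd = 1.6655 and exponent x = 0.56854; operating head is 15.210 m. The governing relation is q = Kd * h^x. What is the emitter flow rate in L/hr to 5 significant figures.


q = 1.6655 * 15.210^0.56854 = 7.8277 L/hr
Therefore the emitter flow rate = 7.8277 L/hr.


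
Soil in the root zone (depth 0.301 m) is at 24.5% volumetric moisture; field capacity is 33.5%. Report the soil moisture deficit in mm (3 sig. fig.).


Approach: apply the soil moisture deficit relation, SMD = (FC - theta)/100 * depth * 1000.
SMD = (33.5 - 24.5)/100 * 0.301 * 1000 = 27.1 mm
Therefore the soil moisture deficit = 27.1 mm.


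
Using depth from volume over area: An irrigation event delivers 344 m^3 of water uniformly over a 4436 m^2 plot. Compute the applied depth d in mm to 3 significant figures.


Approach: apply depth from volume over area, d = (V/A)*1000.
d = (344 / 4436) * 1000 = 77.5 mm
Therefore the applied depth d = 77.5 mm.


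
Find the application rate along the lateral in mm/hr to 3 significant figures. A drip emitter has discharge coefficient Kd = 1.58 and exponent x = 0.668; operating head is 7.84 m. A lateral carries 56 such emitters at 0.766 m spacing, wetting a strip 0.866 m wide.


Approach: apply the emitter equation with a lateral mass balance, q = Kd*h^x; Q = n*q; rate = Q/(n*spacing*width).
Step 1 — single emitter flow (q = Kd*h^x):
  q = 1.58 * 7.84^0.668 = 6.2526 L/hr
Step 2 — total lateral flow: Q = 56 * 6.2526 = 350.15 L/hr
Step 3 — wetted area: A = 56 * 0.766 * 0.866 = 37.148 m^2
Step 4 — application rate: Q/A = 350.15/37.148 = 9.43 mm/hr
Therefore the application rate along the lateral = 9.43 mm/hr.


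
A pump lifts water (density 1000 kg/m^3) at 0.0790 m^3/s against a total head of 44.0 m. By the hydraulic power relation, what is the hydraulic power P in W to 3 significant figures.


Approach: apply the hydraulic power relation, P = rho*g*Q*H.
P = 1000 * 9.81 * 0.0790 * 44.0 = 34100 W
Therefore the hydraulic power P = 34100 W.


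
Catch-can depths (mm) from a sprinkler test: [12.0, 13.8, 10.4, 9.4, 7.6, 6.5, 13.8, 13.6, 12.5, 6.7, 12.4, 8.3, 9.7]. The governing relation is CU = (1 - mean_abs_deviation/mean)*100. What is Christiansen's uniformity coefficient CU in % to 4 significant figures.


mean = 10.5154 mm
mean |d_i - mean| = 2.30888 mm
CU = (1 - 2.30888/10.5154)*100 = 78.04 %
Therefore Christiansen's uniformity coefficient CU = 78.04 %.


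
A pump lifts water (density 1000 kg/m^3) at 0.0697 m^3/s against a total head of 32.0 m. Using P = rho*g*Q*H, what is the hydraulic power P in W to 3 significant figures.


P = 1000 * 9.81 * 0.0697 * 32.0 = 21900 W
Therefore the hydraulic power P = 21900 W.


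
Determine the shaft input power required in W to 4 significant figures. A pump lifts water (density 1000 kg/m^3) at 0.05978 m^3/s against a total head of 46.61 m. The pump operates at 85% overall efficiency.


Approach: apply hydraulic power then efficiency conversion, P = rho*g*Q*H; P_in = P/eta.
Step 1 — hydraulic power (P = rho*g*Q*H):
  P = 1000 * 9.81 * 0.05978 * 46.61 = 27334.1 W
Step 2 — input power: P_in = P/eta = 27334.1 / 0.85 = 32160 W
Therefore the shaft input power required = 32160 W.


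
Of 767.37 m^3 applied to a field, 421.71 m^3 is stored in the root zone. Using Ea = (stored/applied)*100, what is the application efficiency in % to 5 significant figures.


Ea = (421.71/767.37)*100 = 54.955 %
Therefore the application efficiency = 54.955 %.


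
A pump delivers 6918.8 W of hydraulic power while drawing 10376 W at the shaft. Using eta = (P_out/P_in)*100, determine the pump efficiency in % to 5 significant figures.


eta = (6918.8 / 10376) * 100 = 66.681 %
Therefore the pump efficiency = 66.681 %.


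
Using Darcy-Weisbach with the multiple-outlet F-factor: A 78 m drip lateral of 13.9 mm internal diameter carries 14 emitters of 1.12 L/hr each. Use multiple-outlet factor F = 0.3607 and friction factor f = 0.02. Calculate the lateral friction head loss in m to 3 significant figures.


Approach: apply Darcy-Weisbach with the multiple-outlet F-factor, Q = n*q/(3600*1000) m^3/s; v = Q/A; hf = F*f*(L/D)*(v^2/(2g)).
Q = 14*1.12/(3600*1000) = 4.3556e-06 m^3/s
A = pi*(13.9e-3/2)^2 = 1.5175e-04 m^2, so v = Q/A = 0.028703 m/s
hf = 0.3607*0.02*(78/0.0139)*(0.028703^2/(2*9.81)) = 0.00170 m
Therefore the lateral friction head loss = 0.00170 m.


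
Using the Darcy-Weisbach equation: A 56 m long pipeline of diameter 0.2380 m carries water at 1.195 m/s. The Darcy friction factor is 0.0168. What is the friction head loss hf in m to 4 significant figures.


Approach: apply the Darcy-Weisbach equation, hf = f*(L/D)*(v^2/(2g)).
hf = 0.0168 * (56/0.2380) * (1.195^2 / (2*9.81))
hf = 0.2877 m
Therefore the friction head loss hf = 0.2877 m.


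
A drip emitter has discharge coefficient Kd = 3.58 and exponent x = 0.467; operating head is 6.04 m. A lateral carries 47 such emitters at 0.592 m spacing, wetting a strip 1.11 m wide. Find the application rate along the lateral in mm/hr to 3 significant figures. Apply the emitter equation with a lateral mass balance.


Approach: apply the emitter equation with a lateral mass balance, q = Kd*h^x; Q = n*q; rate = Q/(n*spacing*width).
Step 1 — single emitter flow (q = Kd*h^x):
  q = 3.58 * 6.04^0.467 = 8.2914 L/hr
Step 2 — total lateral flow: Q = 47 * 8.2914 = 389.70 L/hr
Step 3 — wetted area: A = 47 * 0.592 * 1.11 = 30.885 m^2
Step 4 — application rate: Q/A = 389.70/30.885 = 12.6 mm/hr
Therefore the application rate along the lateral = 12.6 mm/hr.


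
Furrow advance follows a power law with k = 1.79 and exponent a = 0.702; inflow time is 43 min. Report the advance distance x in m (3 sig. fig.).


Approach: apply the power-law advance function, x = k*t^a.
x = 1.79 * 43^0.702 = 25.1 m
Therefore the advance distance x = 25.1 m.


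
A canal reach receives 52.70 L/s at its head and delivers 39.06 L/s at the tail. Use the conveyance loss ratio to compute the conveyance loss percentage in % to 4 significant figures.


Approach: apply the conveyance loss ratio, loss% = ((Q_head - Q_tail)/Q_head)*100.
loss = ((52.70 - 39.06)/52.70)*100 = 25.88 %
Therefore the conveyance loss percentage = 25.88 %.


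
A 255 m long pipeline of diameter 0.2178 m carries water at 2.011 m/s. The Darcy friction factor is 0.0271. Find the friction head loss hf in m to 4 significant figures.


Approach: apply the Darcy-Weisbach equation, hf = f*(L/D)*(v^2/(2g)).
hf = 0.0271 * (255/0.2178) * (2.011^2 / (2*9.81))
hf = 6.540 m
Therefore the friction head loss hf = 6.540 m.


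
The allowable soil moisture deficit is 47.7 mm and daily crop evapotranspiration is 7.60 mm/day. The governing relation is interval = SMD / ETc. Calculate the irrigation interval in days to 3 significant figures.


interval = 47.7 / 7.60 = 6.28 days
Therefore the irrigation interval = 6.28 days.


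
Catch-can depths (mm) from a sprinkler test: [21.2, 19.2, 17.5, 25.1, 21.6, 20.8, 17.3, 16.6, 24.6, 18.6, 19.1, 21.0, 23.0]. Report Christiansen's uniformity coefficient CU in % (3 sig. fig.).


Approach: apply Christiansen's uniformity coefficient, CU = (1 - mean_abs_deviation/mean)*100.
mean = 20.431 mm
mean |d_i - mean| = 2.1976 mm
CU = (1 - 2.1976/20.431)*100 = 89.2 %
Therefore Christiansen's uniformity coefficient CU = 89.2 %.


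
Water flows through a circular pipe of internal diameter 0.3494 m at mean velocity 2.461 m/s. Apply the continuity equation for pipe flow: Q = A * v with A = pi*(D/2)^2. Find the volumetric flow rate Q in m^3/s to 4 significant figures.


A = pi*(0.3494/2)^2 = 0.0958817 m^2
Q = 0.0958817 * 2.461 = 0.2360 m^3/s
Therefore the volumetric flow rate Q = 0.2360 m^3/s.


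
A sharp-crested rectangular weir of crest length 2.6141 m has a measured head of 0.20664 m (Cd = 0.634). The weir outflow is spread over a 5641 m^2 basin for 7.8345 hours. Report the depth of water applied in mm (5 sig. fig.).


Approach: apply the rectangular weir equation with a volume-to-depth conversion, Q = (2/3)*Cd*L*sqrt(2g)*H^1.5; d = Q*t/A * 1000.
Step 1 — weir discharge:
  Q = (2/3)*0.634*2.6141*sqrt(2*9.81)*0.20664^1.5 = 0.4597178 m^3/s
Step 2 — volume: V = 0.4597178 * 7.8345*3600 = 12965.97 m^3
Step 3 — depth: d = V/A * 1000 = 12965.97/5641 * 1000 = 2298.5 mm
Therefore the depth of water applied = 2298.5 mm.


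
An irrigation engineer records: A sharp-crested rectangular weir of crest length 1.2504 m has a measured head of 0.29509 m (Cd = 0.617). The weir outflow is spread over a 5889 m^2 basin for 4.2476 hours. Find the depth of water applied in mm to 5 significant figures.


Approach: apply the rectangular weir equation with a volume-to-depth conversion, Q = (2/3)*Cd*L*sqrt(2g)*H^1.5; d = Q*t/A * 1000.
Step 1 — weir discharge:
  Q = (2/3)*0.617*1.2504*sqrt(2*9.81)*0.29509^1.5 = 0.3651944 m^3/s
Step 2 — volume: V = 0.3651944 * 4.2476*3600 = 5584.319 m^3
Step 3 — depth: d = V/A * 1000 = 5584.319/5889 * 1000 = 948.26 mm
Therefore the depth of water applied = 948.26 mm.


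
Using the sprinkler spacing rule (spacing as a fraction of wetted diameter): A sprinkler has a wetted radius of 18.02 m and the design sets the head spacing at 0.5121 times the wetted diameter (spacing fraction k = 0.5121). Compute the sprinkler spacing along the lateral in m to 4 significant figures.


Approach: apply the sprinkler spacing rule (spacing as a fraction of wetted diameter), S = k*(2*R).
S = 0.5121 * (2 * 18.02) = 18.46 m
Therefore the sprinkler spacing along the lateral = 18.46 m.


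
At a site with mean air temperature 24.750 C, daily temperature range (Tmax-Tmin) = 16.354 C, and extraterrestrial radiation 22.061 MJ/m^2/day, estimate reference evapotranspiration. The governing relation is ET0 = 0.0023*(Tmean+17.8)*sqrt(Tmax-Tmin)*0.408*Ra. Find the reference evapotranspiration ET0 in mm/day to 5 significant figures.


ET0 = 0.0023*(24.750+17.8)*sqrt(16.354)*0.408*22.061 = 3.5623 mm/day
Therefore the reference evapotranspiration ET0 = 3.5623 mm/day.


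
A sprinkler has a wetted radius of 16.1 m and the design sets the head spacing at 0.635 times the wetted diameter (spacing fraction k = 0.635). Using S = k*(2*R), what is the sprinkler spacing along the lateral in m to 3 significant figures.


S = 0.635 * (2 * 16.1) = 20.4 m
Therefore the sprinkler spacing along the lateral = 20.4 m.


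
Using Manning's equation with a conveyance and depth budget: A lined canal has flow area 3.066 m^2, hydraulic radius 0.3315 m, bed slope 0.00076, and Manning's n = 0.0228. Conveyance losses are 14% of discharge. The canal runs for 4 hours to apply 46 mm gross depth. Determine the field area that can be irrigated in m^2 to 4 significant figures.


Approach: apply Manning's equation with a conveyance and depth budget, Q = (1/n)*A*R^(2/3)*S^(1/2); Q_field = Q*(1-loss); Area = Q_field*t/(d/1000).
Step 1 — canal discharge (Manning's equation):
  Q = (1/0.0228) * 3.066 * 0.3315^(2/3) * 0.00076^(1/2) = 1.77569 m^3/s
Step 2 — delivered flow: Q_field = 1.77569*(1 - 14/100) = 1.52709 m^3/s
Step 3 — volume delivered: V = 1.52709 * 4*3600 = 21990.1 m^3
Step 4 — area served: A = V / (depth/1000) = 21990.1 / 0.046 = 478000 m^2
Therefore the field area that can be irrigated = 478000 m^2.


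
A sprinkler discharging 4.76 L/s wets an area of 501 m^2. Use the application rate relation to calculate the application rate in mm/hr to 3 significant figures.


Approach: apply the application rate relation, rate = (Q/A)*3600.
rate = (4.76 / 501) * 3600 = 34.2 mm/hr
Therefore the application rate = 34.2 mm/hr.


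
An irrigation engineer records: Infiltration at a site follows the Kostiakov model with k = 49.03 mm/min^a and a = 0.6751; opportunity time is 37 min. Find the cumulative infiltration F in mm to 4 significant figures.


Approach: apply the Kostiakov infiltration equation, F = k*t^a.
F = 49.03 * 37^0.6751 = 561.2 mm
Therefore the cumulative infiltration F = 561.2 mm.


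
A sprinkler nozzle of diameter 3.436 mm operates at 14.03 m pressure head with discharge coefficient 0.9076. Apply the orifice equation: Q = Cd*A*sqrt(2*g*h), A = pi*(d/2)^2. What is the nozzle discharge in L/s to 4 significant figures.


A = pi*(3.436e-3/2)^2 = 9.27249e-06 m^2
Q = 0.9076 * 9.27249e-06 * sqrt(2*9.81*14.03) * 1000 = 0.1396 L/s
Therefore the nozzle discharge = 0.1396 L/s.


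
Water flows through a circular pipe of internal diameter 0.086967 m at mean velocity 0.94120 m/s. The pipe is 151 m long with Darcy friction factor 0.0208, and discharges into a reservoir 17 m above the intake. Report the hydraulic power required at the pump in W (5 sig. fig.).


Approach: apply continuity + Darcy-Weisbach + hydraulic power, Q = A*v; hf = f*(L/D)*(v^2/(2g)); H = static + hf; P = rho*g*Q*H.
Step 1 — flow rate (continuity, Q = A*v):
  A = pi*(0.086967/2)^2 = 0.005940170 m^2
  Q = 0.005940170 * 0.94120 = 0.005590888 m^3/s
Step 2 — friction head loss (Darcy-Weisbach):
  hf = 0.0208 * (151/0.086967) * (0.94120^2 / (2*9.81))
  hf = 1.630612 m
Step 3 — total head: H = 17 + 1.630612 = 18.63061 m
Step 4 — hydraulic power (P = rho*g*Q*H):
  P = 1000 * 9.81 * 0.005590888 * 18.63061 = 1021.8 W
Therefore the hydraulic power required at the pump = 1021.8 W.


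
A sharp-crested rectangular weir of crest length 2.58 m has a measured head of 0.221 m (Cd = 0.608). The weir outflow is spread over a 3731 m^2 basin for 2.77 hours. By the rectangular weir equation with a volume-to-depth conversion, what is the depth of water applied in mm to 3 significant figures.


Approach: apply the rectangular weir equation with a volume-to-depth conversion, Q = (2/3)*Cd*L*sqrt(2g)*H^1.5; d = Q*t/A * 1000.
Step 1 — weir discharge:
  Q = (2/3)*0.608*2.58*sqrt(2*9.81)*0.221^1.5 = 0.48125 m^3/s
Step 2 — volume: V = 0.48125 * 2.77*3600 = 4799.0 m^3
Step 3 — depth: d = V/A * 1000 = 4799.0/3731 * 1000 = 1290 mm
Therefore the depth of water applied = 1290 mm.


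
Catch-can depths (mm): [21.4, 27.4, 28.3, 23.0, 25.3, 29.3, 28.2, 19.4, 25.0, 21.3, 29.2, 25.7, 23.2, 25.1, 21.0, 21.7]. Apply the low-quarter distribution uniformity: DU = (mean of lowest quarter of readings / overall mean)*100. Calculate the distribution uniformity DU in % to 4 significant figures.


sorted lowest 4 of 16: [19.4, 21.0, 21.3, 21.4] -> mean = 20.7750 mm
overall mean = 24.6562 mm
DU = (20.7750/24.6562)*100 = 84.26 %
Therefore the distribution uniformity DU = 84.26 %.


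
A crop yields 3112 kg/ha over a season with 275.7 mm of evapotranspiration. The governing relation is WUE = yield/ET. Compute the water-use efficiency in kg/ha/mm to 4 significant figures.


WUE = 3112 / 275.7 = 11.29 kg/ha/mm
Therefore the water-use efficiency = 11.29 kg/ha/mm.


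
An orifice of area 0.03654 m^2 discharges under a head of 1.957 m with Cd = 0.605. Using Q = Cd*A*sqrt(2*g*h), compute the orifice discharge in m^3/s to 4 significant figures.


Q = 0.605 * 0.03654 * sqrt(2*9.81*1.957) = 0.1370 m^3/s
Therefore the orifice discharge = 0.1370 m^3/s.


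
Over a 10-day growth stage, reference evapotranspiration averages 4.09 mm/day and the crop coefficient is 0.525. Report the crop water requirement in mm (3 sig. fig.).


Approach: apply the crop water requirement relation, CWR = ET0 * Kc * days.
CWR = 4.09 * 0.525 * 10 = 21.5 mm
Therefore the crop water requirement = 21.5 mm.


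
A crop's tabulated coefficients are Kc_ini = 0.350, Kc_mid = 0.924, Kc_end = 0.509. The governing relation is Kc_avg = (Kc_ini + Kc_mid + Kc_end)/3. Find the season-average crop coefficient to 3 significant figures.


Kc_avg = (0.350 + 0.924 + 0.509)/3 = 0.594
Therefore the season-average crop coefficient = 0.594.


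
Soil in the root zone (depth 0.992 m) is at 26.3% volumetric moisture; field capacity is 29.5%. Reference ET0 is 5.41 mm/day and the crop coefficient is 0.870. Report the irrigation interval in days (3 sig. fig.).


Approach: apply soil-water budget scheduling, SMD = (FC-theta)/100*depth*1000; ETc = ET0*Kc; interval = SMD/ETc.
Step 1 — soil moisture deficit:
  SMD = (29.5 - 26.3)/100 * 0.992 * 1000 = 31.744 mm
Step 2 — daily crop ET (ETc = ET0*Kc):
  ETc = 5.41 * 0.870 = 4.7067 mm/day
Step 3 — irrigation interval (SMD/ETc):
  interval = 31.744 / 4.7067 = 6.74 days
Therefore the irrigation interval = 6.74 days.


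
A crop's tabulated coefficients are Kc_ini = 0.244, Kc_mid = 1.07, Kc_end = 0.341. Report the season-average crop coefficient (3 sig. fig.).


Approach: apply a simple seasonal average, Kc_avg = (Kc_ini + Kc_mid + Kc_end)/3.
Kc_avg = (0.244 + 1.07 + 0.341)/3 = 0.552
Therefore the season-average crop coefficient = 0.552.


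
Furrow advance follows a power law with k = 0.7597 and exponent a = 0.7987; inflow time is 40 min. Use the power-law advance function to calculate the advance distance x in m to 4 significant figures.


Approach: apply the power-law advance function, x = k*t^a.
x = 0.7597 * 40^0.7987 = 14.46 m
Therefore the advance distance x = 14.46 m.


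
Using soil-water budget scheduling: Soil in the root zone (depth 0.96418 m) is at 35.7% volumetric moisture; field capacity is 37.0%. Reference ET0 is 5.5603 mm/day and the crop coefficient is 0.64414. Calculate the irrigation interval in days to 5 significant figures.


Approach: apply soil-water budget scheduling, SMD = (FC-theta)/100*depth*1000; ETc = ET0*Kc; interval = SMD/ETc.
Step 1 — soil moisture deficit:
  SMD = (37.0 - 35.7)/100 * 0.96418 * 1000 = 12.53434 mm
Step 2 — daily crop ET (ETc = ET0*Kc):
  ETc = 5.5603 * 0.64414 = 3.581612 mm/day
Step 3 — irrigation interval (SMD/ETc):
  interval = 12.53434 / 3.581612 = 3.4996 days
Therefore the irrigation interval = 3.4996 days.


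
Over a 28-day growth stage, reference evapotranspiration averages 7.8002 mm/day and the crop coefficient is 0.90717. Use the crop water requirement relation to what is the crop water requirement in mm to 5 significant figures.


Approach: apply the crop water requirement relation, CWR = ET0 * Kc * days.
CWR = 7.8002 * 0.90717 * 28 = 198.13 mm
Therefore the crop water requirement = 198.13 mm.


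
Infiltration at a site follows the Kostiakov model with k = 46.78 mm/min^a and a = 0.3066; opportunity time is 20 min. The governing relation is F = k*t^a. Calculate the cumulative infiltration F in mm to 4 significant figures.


F = 46.78 * 20^0.3066 = 117.2 mm
Therefore the cumulative infiltration F = 117.2 mm.
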